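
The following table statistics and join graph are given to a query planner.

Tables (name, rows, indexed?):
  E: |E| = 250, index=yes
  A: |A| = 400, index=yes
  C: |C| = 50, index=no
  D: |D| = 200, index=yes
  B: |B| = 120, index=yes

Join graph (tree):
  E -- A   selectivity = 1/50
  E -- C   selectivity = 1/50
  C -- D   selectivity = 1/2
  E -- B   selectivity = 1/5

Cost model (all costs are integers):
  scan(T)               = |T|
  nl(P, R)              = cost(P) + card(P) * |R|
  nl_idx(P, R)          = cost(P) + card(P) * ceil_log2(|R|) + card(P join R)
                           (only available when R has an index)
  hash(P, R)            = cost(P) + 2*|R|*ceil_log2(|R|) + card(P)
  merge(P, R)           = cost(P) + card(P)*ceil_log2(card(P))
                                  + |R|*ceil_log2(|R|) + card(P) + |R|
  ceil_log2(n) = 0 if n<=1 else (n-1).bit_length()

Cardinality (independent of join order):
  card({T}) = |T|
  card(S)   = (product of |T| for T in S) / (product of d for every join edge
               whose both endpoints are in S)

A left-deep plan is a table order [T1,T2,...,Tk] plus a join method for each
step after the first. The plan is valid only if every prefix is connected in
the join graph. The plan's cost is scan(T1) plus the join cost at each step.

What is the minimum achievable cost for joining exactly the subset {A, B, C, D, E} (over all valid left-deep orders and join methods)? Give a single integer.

Selinger DP over subsets of {A,B,C,D,E}:
  {E}: scan cost=250, card=250
  {A}: scan cost=400, card=400
  {C}: scan cost=50, card=50
  {D}: scan cost=200, card=200
  {B}: scan cost=120, card=120
  {AE}: card=2000; try (A,nl_idx)→4500, (E,hash)→4800, (E,nl_idx)→5600, (A,merge)→6500, (E,merge)→6650, (A,hash)→7700 …(+2); best=4500 via (A,nl_idx)
  {CE}: card=250; try (E,nl_idx)→700, (C,hash)→1100, (E,merge)→2650, (C,merge)→2850, (E,hash)→4100, (E,nl)→12550 …(+1); best=700 via (E,nl_idx)
  {BE}: card=6000; try (B,hash)→2180, (E,merge)→3330, (B,merge)→3460, (E,hash)→4240, (E,nl_idx)→7080, (B,nl_idx)→8000 …(+2); best=2180 via (B,hash)
  {CD}: card=5000; try (C,hash)→1000, (D,merge)→2200, (C,merge)→2350, (D,hash)→3300, (D,nl_idx)→5450, (D,nl)→10050 …(+1); best=1000 via (C,hash)
  {ACE}: card=2000; try (A,nl_idx)→4950, (A,merge)→6950, (C,hash)→7100, (A,hash)→8150, (C,merge)→28850, (A,nl)→100700 …(+1); best=4950 via (A,nl_idx)
  {ABE}: card=48000; try (B,hash)→8180, (A,hash)→15380, (B,merge)→29460, (B,nl_idx)→66500, (A,merge)→90180, (A,nl_idx)→104180 …(+2); best=8180 via (B,hash)
  {CDE}: card=25000; try (D,hash)→4150, (D,merge)→4750, (E,hash)→10000, (D,nl_idx)→27700, (D,nl)→50700, (E,nl_idx)→66000 …(+2); best=4150 via (D,hash)
  {BCE}: card=6000; try (B,hash)→2630, (B,merge)→3910, (B,nl_idx)→8450, (C,hash)→8780, (B,nl)→30700, (C,merge)→86530 …(+1); best=2630 via (B,hash)
  {ACDE}: card=200000; try (D,hash)→10150, (D,merge)→30750, (A,hash)→36350, (D,nl_idx)→220950, (D,nl)→404950, (A,merge)→408150 …(+2); best=10150 via (D,hash)
  {ABCE}: card=48000; try (B,hash)→8630, (A,hash)→15830, (B,merge)→29910, (C,hash)→56780, (B,nl_idx)→66950, (A,merge)→90630 …(+5); best=8630 via (B,hash)
  {BCDE}: card=600000; try (D,hash)→11830, (B,hash)→30830, (D,merge)→88430, (B,merge)→405110, (D,nl_idx)→650630, (B,nl_idx)→779150 …(+2); best=11830 via (D,hash)
  {ABCDE}: card=4800000; try (D,hash)→59830, (B,hash)→211830, (A,hash)→619030, (D,merge)→826430, (B,merge)→3811110, (D,nl_idx)→5192630 …(+6); best=59830 via (D,hash)

59830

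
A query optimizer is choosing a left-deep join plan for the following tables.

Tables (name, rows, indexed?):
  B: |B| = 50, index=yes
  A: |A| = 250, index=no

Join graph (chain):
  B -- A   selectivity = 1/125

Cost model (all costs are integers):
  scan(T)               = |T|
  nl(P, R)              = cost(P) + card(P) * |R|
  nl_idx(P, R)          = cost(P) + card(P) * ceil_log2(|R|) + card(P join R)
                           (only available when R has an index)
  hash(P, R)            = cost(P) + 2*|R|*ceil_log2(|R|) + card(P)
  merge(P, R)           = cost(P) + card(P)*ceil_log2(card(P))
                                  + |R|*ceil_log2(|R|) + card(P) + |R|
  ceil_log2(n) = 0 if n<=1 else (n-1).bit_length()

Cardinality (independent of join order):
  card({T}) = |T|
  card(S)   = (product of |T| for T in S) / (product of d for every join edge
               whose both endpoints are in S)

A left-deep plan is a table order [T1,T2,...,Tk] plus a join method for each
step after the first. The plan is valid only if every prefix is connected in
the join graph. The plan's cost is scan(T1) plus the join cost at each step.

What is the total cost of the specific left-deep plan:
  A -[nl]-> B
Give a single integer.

step 1: scan A: cost=250, card=250
step 2: join B via nl
    card(P join B) = 250*50/(125) = 100
    cost = 250 + 250*50 = 12750

12750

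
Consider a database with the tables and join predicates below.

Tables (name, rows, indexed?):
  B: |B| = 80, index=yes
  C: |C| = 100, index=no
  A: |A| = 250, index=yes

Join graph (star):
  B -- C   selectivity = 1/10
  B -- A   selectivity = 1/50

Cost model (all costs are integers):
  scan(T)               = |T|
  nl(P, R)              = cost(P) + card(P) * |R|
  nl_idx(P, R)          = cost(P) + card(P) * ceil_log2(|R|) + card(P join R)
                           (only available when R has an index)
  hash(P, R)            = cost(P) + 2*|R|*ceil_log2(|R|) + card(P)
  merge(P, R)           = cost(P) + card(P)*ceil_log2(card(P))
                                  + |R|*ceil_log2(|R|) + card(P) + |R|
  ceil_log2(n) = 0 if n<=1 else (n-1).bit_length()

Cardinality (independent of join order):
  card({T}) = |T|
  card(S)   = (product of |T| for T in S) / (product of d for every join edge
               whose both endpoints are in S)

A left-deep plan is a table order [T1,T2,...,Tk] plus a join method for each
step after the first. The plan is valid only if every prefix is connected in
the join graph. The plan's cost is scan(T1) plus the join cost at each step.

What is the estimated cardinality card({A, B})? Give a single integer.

400

Tables in S: A(250), B(80)
Edges inside S: B-A(d=50)
numerator = 250 * 80 = 20000
denominator = 50 = 50
card(S) = 20000 / 50 = 400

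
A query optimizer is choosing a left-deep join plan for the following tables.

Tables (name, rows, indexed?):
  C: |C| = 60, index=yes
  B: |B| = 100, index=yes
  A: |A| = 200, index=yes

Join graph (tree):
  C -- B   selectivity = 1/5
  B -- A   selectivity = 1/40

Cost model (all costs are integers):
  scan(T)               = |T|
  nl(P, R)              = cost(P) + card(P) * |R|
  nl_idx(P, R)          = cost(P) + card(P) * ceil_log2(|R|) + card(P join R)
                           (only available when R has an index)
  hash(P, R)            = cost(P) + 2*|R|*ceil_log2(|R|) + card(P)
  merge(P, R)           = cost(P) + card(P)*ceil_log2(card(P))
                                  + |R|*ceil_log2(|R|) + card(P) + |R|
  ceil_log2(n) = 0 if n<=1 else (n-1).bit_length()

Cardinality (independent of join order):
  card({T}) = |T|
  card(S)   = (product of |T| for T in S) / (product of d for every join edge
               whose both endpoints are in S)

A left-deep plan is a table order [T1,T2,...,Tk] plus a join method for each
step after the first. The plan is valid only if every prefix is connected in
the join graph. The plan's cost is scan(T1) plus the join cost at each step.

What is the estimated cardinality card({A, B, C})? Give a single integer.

6000

Tables in S: A(200), B(100), C(60)
Edges inside S: C-B(d=5), B-A(d=40)
numerator = 200 * 100 * 60 = 1200000
denominator = 5 * 40 = 200
card(S) = 1200000 / 200 = 6000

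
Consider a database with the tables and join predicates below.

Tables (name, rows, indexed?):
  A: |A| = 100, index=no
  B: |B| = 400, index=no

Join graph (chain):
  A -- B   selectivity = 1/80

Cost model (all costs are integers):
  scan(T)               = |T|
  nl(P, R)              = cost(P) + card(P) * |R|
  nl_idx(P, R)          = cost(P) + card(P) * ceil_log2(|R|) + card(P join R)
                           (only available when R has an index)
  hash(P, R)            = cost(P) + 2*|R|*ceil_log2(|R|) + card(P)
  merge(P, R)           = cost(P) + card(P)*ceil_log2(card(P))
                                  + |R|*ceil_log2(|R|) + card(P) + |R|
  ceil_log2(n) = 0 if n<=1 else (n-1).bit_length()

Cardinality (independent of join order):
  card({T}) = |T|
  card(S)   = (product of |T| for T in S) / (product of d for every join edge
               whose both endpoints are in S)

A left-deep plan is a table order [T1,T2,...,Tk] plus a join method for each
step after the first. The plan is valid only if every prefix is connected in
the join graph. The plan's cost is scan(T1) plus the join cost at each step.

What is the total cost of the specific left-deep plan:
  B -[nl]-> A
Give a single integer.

step 1: scan B: cost=400, card=400
step 2: join A via nl
    card(P join A) = 400*100/(80) = 500
    cost = 400 + 400*100 = 40400

40400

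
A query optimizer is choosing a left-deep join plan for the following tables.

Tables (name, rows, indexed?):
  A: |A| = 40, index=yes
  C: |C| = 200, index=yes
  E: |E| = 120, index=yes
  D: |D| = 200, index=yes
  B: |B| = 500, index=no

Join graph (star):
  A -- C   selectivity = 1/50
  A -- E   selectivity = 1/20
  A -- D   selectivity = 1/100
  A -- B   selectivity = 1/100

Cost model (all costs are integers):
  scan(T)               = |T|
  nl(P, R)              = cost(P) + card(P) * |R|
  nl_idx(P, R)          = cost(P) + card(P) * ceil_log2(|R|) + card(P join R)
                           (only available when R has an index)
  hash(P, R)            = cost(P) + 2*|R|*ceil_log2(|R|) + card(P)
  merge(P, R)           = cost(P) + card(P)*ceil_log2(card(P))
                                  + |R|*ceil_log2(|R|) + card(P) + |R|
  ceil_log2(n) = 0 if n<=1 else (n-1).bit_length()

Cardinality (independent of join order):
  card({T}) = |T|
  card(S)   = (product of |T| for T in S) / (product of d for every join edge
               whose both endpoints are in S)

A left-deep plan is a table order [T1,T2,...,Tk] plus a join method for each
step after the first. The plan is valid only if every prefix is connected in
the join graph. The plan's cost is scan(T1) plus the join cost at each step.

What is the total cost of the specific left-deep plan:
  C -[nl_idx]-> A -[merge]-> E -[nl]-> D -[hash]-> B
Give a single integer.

step 1: scan C: cost=200, card=200
step 2: join A via nl_idx
    card(P join A) = 200*40/(50) = 160
    cost = 200 + 200*6 + 160 = 1560
step 3: join E via merge
    card(P join E) = 160*120/(20) = 960
    cost = 1560 + 160*8 + 120*7 + 160 + 120 = 3960
step 4: join D via nl
    card(P join D) = 960*200/(100) = 1920
    cost = 3960 + 960*200 = 195960
step 5: join B via hash
    card(P join B) = 1920*500/(100) = 9600
    cost = 195960 + 2*500*9 + 1920 = 206880

206880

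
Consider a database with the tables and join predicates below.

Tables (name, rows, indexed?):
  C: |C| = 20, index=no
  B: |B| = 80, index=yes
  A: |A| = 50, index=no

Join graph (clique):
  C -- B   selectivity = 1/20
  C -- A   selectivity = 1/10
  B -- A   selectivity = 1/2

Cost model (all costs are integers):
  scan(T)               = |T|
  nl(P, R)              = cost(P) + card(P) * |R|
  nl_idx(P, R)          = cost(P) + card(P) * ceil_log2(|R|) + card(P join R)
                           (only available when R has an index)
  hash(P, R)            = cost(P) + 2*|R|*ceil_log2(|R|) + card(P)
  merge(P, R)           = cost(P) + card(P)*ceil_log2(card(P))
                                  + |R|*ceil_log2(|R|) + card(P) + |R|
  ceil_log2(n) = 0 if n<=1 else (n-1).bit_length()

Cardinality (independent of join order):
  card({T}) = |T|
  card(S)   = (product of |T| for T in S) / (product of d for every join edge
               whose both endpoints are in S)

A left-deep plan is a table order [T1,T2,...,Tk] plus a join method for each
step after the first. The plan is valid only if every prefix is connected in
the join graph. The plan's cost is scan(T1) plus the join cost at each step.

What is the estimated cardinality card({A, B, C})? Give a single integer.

200

Tables in S: A(50), B(80), C(20)
Edges inside S: C-B(d=20), C-A(d=10), B-A(d=2)
numerator = 50 * 80 * 20 = 80000
denominator = 20 * 10 * 2 = 400
card(S) = 80000 / 400 = 200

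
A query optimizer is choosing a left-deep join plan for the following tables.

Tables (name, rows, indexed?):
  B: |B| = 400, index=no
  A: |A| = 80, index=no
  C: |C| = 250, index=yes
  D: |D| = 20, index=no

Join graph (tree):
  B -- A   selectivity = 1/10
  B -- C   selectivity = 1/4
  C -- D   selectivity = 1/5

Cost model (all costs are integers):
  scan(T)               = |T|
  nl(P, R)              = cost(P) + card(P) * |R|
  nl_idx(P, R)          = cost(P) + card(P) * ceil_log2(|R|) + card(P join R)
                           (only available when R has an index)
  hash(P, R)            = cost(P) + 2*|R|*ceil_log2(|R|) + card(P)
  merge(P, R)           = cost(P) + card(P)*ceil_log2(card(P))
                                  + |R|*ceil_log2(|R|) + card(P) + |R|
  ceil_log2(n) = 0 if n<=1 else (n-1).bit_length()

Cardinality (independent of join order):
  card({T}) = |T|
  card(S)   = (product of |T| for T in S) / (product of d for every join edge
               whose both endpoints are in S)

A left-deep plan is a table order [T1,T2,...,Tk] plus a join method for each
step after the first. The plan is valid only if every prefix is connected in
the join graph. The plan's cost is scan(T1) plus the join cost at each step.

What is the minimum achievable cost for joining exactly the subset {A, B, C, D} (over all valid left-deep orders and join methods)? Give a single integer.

110020

Selinger DP over subsets of {A,B,C,D}:
  {B}: scan cost=400, card=400
  {A}: scan cost=80, card=80
  {C}: scan cost=250, card=250
  {D}: scan cost=20, card=20
  {AB}: card=3200; try (A,hash)→1920, (B,merge)→4720, (A,merge)→5040, (B,hash)→7360, (B,nl)→32080, (A,nl)→32400; best=1920 via (A,hash)
  {BC}: card=25000; try (C,hash)→4800, (B,merge)→6500, (C,merge)→6650, (B,hash)→7700, (C,nl_idx)→28600, (B,nl)→100250 …(+1); best=4800 via (C,hash)
  {CD}: card=1000; try (D,hash)→700, (C,nl_idx)→1180, (C,merge)→2390, (D,merge)→2620, (C,hash)→4040, (C,nl)→5020 …(+1); best=700 via (D,hash)
  {ABC}: card=200000; try (C,hash)→9120, (A,hash)→30920, (C,merge)→45770, (C,nl_idx)→227520, (A,merge)→405440, (C,nl)→801920 …(+1); best=9120 via (C,hash)
  {BCD}: card=100000; try (B,hash)→8900, (B,merge)→15700, (D,hash)→30000, (B,nl)→400700, (D,merge)→404920, (D,nl)→504800; best=8900 via (B,hash)
  {ABCD}: card=800000; try (A,hash)→110020, (D,hash)→209320, (A,merge)→1809540, (D,merge)→3809240, (D,nl)→4009120, (A,nl)→8008900; best=110020 via (A,hash)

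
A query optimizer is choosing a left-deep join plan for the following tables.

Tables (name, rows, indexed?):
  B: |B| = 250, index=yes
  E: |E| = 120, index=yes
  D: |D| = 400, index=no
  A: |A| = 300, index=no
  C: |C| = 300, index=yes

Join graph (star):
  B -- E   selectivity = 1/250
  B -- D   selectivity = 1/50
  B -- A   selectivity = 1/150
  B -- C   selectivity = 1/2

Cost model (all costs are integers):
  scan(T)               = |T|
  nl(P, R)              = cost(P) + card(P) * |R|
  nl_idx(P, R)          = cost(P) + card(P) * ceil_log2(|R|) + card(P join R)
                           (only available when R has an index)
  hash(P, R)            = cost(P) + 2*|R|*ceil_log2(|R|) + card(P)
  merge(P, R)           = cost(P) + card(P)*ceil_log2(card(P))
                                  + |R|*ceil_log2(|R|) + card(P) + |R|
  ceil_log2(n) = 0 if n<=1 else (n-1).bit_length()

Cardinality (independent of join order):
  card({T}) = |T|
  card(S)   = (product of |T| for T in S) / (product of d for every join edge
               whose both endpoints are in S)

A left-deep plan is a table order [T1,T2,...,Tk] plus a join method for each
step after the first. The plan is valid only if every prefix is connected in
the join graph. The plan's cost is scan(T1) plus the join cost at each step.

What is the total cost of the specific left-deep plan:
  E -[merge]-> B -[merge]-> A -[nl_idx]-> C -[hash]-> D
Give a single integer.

step 1: scan E: cost=120, card=120
step 2: join B via merge
    card(P join B) = 120*250/(250) = 120
    cost = 120 + 120*7 + 250*8 + 120 + 250 = 3330
step 3: join A via merge
    card(P join A) = 120*300/(150) = 240
    cost = 3330 + 120*7 + 300*9 + 120 + 300 = 7290
step 4: join C via nl_idx
    card(P join C) = 240*300/(2) = 36000
    cost = 7290 + 240*9 + 36000 = 45450
step 5: join D via hash
    card(P join D) = 36000*400/(50) = 288000
    cost = 45450 + 2*400*9 + 36000 = 88650

88650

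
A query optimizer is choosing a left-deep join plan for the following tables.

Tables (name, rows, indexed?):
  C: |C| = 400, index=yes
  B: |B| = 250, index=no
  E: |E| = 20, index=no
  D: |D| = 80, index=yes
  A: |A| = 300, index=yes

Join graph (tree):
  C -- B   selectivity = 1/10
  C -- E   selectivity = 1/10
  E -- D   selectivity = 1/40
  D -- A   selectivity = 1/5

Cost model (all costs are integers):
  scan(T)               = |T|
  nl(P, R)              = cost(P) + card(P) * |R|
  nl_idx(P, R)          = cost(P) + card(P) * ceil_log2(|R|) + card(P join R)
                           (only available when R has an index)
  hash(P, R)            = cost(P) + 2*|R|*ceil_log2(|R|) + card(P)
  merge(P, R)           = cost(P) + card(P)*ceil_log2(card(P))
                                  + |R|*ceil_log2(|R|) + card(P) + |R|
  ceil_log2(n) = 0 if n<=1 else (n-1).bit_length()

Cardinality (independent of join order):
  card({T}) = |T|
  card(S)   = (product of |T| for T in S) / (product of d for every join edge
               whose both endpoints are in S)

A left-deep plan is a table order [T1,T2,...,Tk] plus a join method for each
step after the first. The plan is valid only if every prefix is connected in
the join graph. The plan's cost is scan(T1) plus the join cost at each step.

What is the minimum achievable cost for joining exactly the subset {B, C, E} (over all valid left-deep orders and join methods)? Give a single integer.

5800

Selinger DP over subsets of {B,C,E}:
  {C}: scan cost=400, card=400
  {B}: scan cost=250, card=250
  {E}: scan cost=20, card=20
  {BC}: card=10000; try (B,hash)→4800, (C,merge)→6500, (B,merge)→6650, (C,hash)→7700, (C,nl_idx)→12500, (C,nl)→100250 …(+1); best=4800 via (B,hash)
  {CE}: card=800; try (E,hash)→1000, (C,nl_idx)→1000, (C,merge)→4140, (E,merge)→4520, (C,hash)→7240, (C,nl)→8020 …(+1); best=1000 via (E,hash)
  {BCE}: card=20000; try (B,hash)→5800, (B,merge)→12050, (E,hash)→15000, (E,merge)→154920, (B,nl)→201000, (E,nl)→204800; best=5800 via (B,hash)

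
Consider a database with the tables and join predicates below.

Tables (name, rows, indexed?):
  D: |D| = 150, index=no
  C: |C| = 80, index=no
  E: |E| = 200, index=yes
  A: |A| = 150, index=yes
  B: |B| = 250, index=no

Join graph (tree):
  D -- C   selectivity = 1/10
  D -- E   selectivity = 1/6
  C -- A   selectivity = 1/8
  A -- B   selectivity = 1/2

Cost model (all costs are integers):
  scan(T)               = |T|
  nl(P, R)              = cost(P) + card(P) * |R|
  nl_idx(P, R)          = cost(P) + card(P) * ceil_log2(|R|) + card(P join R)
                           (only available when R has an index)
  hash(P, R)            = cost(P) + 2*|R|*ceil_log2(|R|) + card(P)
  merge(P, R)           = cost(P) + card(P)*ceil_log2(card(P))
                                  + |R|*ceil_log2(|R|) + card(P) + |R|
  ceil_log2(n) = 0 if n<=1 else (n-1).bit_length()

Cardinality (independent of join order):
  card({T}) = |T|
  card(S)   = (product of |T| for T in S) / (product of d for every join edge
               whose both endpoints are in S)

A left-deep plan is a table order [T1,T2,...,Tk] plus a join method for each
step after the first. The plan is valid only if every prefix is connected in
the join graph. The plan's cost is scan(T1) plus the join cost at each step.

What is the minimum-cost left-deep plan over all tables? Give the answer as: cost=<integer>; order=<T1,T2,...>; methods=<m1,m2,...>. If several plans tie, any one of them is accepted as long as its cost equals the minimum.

cost=784720; order=D,C,A,E,B; methods=hash,hash,hash,hash

Selinger DP (subsets sized 1..n):
  {D}: scan cost=150, card=150
  {C}: scan cost=80, card=80
  {E}: scan cost=200, card=200
  {A}: scan cost=150, card=150
  {B}: scan cost=250, card=250
  {CD}: card=1200; try (C,hash)→1420, (D,merge)→2070, (C,merge)→2140, (D,hash)→2560, (D,nl)→12080, (C,nl)→12150; best=1420 via (C,hash)
  {DE}: card=5000; try (D,hash)→2800, (E,merge)→3300, (D,merge)→3350, (E,hash)→3500, (E,nl_idx)→6350, (E,nl)→30150 …(+1); best=2800 via (D,hash)
  {AC}: card=1500; try (C,hash)→1420, (A,merge)→2070, (C,merge)→2140, (A,nl_idx)→2220, (A,hash)→2560, (A,nl)→12080 …(+1); best=1420 via (C,hash)
  {AB}: card=18750; try (A,hash)→2900, (B,merge)→3750, (A,merge)→3850, (B,hash)→4300, (A,nl_idx)→21000, (B,nl)→37650 …(+1); best=2900 via (A,hash)
  {CDE}: card=40000; try (E,hash)→5820, (C,hash)→8920, (E,merge)→17620, (E,nl_idx)→51020, (C,merge)→73440, (E,nl)→241420 …(+1); best=5820 via (E,hash)
  {ACD}: card=22500; try (A,hash)→5020, (D,hash)→5320, (A,merge)→17170, (D,merge)→20770, (A,nl_idx)→33520, (A,nl)→181420 …(+1); best=5020 via (A,hash)
  {ABC}: card=187500; try (B,hash)→6920, (B,merge)→21670, (C,hash)→22770, (C,merge)→303540, (B,nl)→376420, (C,nl)→1502900; best=6920 via (B,hash)
  {ACDE}: card=750000; try (E,hash)→30720, (A,hash)→48220, (E,merge)→366820, (A,merge)→687170, (E,nl_idx)→935020, (A,nl_idx)→1075820 …(+2); best=30720 via (E,hash)
  {ABCD}: card=2812500; try (B,hash)→31520, (D,hash)→196820, (B,merge)→367270, (D,merge)→3570770, (B,nl)→5630020, (D,nl)→28131920; best=31520 via (B,hash)
  {ABCDE}: card=93750000; try (B,hash)→784720, (E,hash)→2847220, (B,merge)→15782970, (E,merge)→64720820, (E,nl_idx)→116281520, (B,nl)→187530720 …(+1); best=784720 via (B,hash)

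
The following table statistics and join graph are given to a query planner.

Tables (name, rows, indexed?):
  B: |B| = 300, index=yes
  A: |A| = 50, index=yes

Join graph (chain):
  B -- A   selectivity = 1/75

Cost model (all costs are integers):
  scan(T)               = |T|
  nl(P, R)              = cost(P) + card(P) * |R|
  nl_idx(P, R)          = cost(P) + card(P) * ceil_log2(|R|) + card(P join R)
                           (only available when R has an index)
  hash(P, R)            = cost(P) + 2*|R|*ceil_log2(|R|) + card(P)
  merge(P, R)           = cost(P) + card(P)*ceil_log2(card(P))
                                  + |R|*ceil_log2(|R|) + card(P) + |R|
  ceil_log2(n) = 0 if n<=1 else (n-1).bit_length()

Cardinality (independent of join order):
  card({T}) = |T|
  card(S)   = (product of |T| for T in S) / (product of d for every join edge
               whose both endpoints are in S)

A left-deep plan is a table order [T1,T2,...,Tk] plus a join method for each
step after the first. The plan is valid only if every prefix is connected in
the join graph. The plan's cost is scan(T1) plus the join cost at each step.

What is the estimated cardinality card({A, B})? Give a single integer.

200

Tables in S: A(50), B(300)
Edges inside S: B-A(d=75)
numerator = 50 * 300 = 15000
denominator = 75 = 75
card(S) = 15000 / 75 = 200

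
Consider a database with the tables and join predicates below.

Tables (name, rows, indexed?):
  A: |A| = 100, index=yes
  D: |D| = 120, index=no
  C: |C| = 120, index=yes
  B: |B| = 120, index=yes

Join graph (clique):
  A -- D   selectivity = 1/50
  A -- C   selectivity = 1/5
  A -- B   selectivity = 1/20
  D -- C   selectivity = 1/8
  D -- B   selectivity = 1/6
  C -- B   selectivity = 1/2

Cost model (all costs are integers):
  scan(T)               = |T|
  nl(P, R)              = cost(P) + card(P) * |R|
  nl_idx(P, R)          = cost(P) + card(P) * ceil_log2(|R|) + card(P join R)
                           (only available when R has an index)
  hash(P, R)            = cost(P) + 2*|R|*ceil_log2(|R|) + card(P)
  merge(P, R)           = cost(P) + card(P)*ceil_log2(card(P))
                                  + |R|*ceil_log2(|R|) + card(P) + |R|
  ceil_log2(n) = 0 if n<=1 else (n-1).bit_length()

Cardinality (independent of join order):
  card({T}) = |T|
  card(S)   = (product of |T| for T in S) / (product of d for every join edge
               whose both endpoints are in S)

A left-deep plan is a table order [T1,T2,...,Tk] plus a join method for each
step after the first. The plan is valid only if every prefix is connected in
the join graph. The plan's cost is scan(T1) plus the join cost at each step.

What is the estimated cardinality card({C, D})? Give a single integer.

1800

Tables in S: C(120), D(120)
Edges inside S: D-C(d=8)
numerator = 120 * 120 = 14400
denominator = 8 = 8
card(S) = 14400 / 8 = 1800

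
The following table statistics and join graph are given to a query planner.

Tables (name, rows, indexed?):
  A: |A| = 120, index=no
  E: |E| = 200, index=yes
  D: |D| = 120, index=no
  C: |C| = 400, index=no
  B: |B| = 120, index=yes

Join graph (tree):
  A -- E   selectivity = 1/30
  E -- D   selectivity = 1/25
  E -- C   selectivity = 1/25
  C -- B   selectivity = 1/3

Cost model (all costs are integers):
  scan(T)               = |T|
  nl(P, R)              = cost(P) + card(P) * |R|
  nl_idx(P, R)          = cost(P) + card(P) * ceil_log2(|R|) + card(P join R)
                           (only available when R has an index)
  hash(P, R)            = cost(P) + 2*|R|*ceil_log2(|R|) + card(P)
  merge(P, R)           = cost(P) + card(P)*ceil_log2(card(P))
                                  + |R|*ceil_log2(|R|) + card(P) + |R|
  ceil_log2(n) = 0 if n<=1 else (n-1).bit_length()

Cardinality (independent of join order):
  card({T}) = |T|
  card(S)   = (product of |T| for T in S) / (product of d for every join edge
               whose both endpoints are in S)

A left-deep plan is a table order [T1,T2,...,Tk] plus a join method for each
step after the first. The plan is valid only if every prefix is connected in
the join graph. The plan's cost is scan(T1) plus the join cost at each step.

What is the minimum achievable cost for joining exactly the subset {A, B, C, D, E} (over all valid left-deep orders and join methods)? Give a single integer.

78520

Selinger DP over subsets of {A,B,C,D,E}:
  {A}: scan cost=120, card=120
  {E}: scan cost=200, card=200
  {D}: scan cost=120, card=120
  {C}: scan cost=400, card=400
  {B}: scan cost=120, card=120
  {AE}: card=800; try (E,nl_idx)→1880, (A,hash)→2080, (E,merge)→2880, (A,merge)→2960, (E,hash)→3440, (E,nl)→24120 …(+1); best=1880 via (E,nl_idx)
  {DE}: card=960; try (E,nl_idx)→2040, (D,hash)→2080, (E,merge)→2880, (D,merge)→2960, (E,hash)→3440, (E,nl)→24120 …(+1); best=2040 via (E,nl_idx)
  {CE}: card=3200; try (E,hash)→4000, (C,merge)→6000, (E,merge)→6200, (E,nl_idx)→6800, (C,hash)→7600, (C,nl)→80200 …(+1); best=4000 via (E,hash)
  {BC}: card=16000; try (B,hash)→2480, (C,merge)→5080, (B,merge)→5360, (C,hash)→7440, (B,nl_idx)→19200, (C,nl)→48120 …(+1); best=2480 via (B,hash)
  {ADE}: card=3840; try (D,hash)→4360, (A,hash)→4680, (D,merge)→11640, (A,merge)→13560, (D,nl)→97880, (A,nl)→117240; best=4360 via (D,hash)
  {ACE}: card=12800; try (A,hash)→8880, (C,hash)→9880, (C,merge)→14680, (A,merge)→46560, (C,nl)→321880, (A,nl)→388000; best=8880 via (A,hash)
  {CDE}: card=15360; try (D,hash)→8880, (C,hash)→10200, (C,merge)→16600, (D,merge)→46560, (C,nl)→386040, (D,nl)→388000; best=8880 via (D,hash)
  {BCE}: card=128000; try (B,hash)→8880, (E,hash)→21680, (B,merge)→46560, (B,nl_idx)→154400, (E,merge)→244280, (E,nl_idx)→258480 …(+2); best=8880 via (B,hash)
  {ACDE}: card=61440; try (C,hash)→15400, (D,hash)→23360, (A,hash)→25920, (C,merge)→58280, (D,merge)→201840, (A,merge)→240240 …(+3); best=15400 via (C,hash)
  {ABCE}: card=512000; try (B,hash)→23360, (A,hash)→138560, (B,merge)→201840, (B,nl_idx)→610480, (B,nl)→1544880, (A,merge)→2313840 …(+1); best=23360 via (B,hash)
  {BCDE}: card=614400; try (B,hash)→25920, (D,hash)→138560, (B,merge)→240240, (B,nl_idx)→730800, (B,nl)→1852080, (D,merge)→2313840 …(+1); best=25920 via (B,hash)
  {ABCDE}: card=2457600; try (B,hash)→78520, (D,hash)→537040, (A,hash)→642000, (B,merge)→1060840, (B,nl_idx)→2903080, (B,nl)→7388200 …(+4); best=78520 via (B,hash)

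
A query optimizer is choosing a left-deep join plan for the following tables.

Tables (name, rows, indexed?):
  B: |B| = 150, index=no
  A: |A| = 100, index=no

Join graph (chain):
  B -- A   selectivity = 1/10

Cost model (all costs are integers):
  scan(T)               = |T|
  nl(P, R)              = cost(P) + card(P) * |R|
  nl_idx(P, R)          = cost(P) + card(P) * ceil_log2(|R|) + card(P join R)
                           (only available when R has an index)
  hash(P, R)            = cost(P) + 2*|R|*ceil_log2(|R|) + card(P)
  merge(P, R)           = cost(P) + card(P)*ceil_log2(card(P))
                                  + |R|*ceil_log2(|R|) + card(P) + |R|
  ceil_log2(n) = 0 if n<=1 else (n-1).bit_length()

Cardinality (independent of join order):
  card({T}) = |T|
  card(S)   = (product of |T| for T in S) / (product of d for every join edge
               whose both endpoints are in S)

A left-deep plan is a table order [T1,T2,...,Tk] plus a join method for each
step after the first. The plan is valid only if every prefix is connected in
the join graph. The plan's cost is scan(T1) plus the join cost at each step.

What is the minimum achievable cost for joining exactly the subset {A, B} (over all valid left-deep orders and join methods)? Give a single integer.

1700

Selinger DP over subsets of {A,B}:
  {B}: scan cost=150, card=150
  {A}: scan cost=100, card=100
  {AB}: card=1500; try (A,hash)→1700, (B,merge)→2250, (A,merge)→2300, (B,hash)→2600, (B,nl)→15100, (A,nl)→15150; best=1700 via (A,hash)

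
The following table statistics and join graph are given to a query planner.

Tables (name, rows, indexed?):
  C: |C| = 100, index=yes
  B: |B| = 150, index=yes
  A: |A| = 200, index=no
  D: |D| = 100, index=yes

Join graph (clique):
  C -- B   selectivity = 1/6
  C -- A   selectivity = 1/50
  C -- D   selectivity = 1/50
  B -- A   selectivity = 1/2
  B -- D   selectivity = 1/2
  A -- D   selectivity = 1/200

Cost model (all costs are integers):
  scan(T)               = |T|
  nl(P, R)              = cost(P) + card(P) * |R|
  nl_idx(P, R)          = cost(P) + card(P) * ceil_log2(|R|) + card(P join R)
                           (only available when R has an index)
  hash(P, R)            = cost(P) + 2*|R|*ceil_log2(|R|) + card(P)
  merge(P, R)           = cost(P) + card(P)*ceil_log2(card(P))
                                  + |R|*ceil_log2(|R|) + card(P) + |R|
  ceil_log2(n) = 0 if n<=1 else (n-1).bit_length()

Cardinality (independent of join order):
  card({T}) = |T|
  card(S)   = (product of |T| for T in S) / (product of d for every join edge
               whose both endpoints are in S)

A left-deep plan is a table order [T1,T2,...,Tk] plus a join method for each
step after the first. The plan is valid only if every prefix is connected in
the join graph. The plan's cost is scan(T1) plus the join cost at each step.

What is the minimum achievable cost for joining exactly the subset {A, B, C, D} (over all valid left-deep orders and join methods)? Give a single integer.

2461

Selinger DP over subsets of {A,B,C,D}:
  {C}: scan cost=100, card=100
  {B}: scan cost=150, card=150
  {A}: scan cost=200, card=200
  {D}: scan cost=100, card=100
  {BC}: card=2500; try (C,hash)→1700, (B,merge)→2250, (C,merge)→2300, (B,hash)→2600, (B,nl_idx)→3400, (C,nl_idx)→3700 …(+2); best=1700 via (C,hash)
  {AC}: card=400; try (C,hash)→1800, (C,nl_idx)→2000, (A,merge)→2700, (C,merge)→2800, (A,hash)→3400, (A,nl)→20100 …(+1); best=1800 via (C,hash)
  {CD}: card=200; try (D,nl_idx)→1000, (C,nl_idx)→1000, (D,hash)→1600, (C,hash)→1600, (D,merge)→1700, (C,merge)→1700 …(+2); best=1000 via (D,nl_idx)
  {AB}: card=15000; try (B,hash)→2800, (A,merge)→3300, (B,merge)→3350, (A,hash)→3500, (B,nl_idx)→16800, (A,nl)→30150 …(+1); best=2800 via (B,hash)
  {BD}: card=7500; try (D,hash)→1700, (B,merge)→2250, (D,merge)→2300, (B,hash)→2600, (B,nl_idx)→8400, (D,nl_idx)→8700 …(+2); best=1700 via (D,hash)
  {AD}: card=100; try (D,nl_idx)→1700, (D,hash)→1800, (A,merge)→2700, (D,merge)→2800, (A,hash)→3400, (A,nl)→20100 …(+1); best=1700 via (D,nl_idx)
  {ABC}: card=5000; try (B,hash)→4600, (B,merge)→7150, (A,hash)→7400, (B,nl_idx)→10000, (C,hash)→19200, (A,merge)→36000 …(+5); best=4600 via (B,hash)
  {BCD}: card=2500; try (B,hash)→3600, (B,merge)→4150, (B,nl_idx)→5100, (D,hash)→5600, (C,hash)→10600, (D,nl_idx)→21700 …(+6); best=3600 via (B,hash)
  {ACD}: card=4; try (C,nl_idx)→2404, (C,hash)→3200, (C,merge)→3300, (D,hash)→3600, (A,hash)→4400, (A,merge)→4600 …(+5); best=2404 via (C,nl_idx)
  {ABD}: card=3750; try (B,merge)→3850, (B,hash)→4200, (B,nl_idx)→6250, (A,hash)→12400, (B,nl)→16700, (D,hash)→19200 …(+5); best=3850 via (B,merge)
  {ABCD}: card=25; try (B,nl_idx)→2461, (B,nl)→3004, (B,merge)→3766, (B,hash)→4808, (C,hash)→9000, (A,hash)→9300 …(+9); best=2461 via (B,nl_idx)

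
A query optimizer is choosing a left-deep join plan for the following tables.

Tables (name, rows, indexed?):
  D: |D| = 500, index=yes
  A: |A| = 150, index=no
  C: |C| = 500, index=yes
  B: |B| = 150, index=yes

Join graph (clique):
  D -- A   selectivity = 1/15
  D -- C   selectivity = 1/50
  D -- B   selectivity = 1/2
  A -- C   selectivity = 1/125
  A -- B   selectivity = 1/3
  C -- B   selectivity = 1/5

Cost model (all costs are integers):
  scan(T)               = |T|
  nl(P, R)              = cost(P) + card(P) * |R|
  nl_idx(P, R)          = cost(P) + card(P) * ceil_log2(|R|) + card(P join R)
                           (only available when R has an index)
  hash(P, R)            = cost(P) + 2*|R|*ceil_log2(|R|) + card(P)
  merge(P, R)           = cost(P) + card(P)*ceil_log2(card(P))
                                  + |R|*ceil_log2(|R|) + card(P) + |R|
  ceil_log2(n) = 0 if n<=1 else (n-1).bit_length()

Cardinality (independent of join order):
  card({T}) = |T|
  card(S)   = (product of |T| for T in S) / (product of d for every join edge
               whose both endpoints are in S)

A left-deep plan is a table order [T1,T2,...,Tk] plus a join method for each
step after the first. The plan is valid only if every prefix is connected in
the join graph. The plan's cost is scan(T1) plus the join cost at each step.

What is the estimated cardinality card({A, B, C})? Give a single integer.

6000

Tables in S: A(150), B(150), C(500)
Edges inside S: A-C(d=125), A-B(d=3), C-B(d=5)
numerator = 150 * 150 * 500 = 11250000
denominator = 125 * 3 * 5 = 1875
card(S) = 11250000 / 1875 = 6000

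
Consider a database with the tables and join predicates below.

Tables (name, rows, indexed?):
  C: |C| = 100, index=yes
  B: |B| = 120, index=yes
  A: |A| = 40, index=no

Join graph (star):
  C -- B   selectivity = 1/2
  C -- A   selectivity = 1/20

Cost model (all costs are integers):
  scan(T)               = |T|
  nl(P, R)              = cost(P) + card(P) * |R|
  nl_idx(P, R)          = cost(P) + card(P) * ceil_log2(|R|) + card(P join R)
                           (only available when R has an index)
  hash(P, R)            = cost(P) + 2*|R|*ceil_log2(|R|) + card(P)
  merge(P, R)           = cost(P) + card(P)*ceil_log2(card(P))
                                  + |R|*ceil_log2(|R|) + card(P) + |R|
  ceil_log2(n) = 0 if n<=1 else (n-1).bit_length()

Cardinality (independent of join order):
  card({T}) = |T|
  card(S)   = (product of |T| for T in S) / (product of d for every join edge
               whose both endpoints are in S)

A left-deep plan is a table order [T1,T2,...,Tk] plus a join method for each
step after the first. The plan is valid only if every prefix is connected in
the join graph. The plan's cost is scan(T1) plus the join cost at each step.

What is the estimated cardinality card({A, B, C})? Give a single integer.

12000

Tables in S: A(40), B(120), C(100)
Edges inside S: C-B(d=2), C-A(d=20)
numerator = 40 * 120 * 100 = 480000
denominator = 2 * 20 = 40
card(S) = 480000 / 40 = 12000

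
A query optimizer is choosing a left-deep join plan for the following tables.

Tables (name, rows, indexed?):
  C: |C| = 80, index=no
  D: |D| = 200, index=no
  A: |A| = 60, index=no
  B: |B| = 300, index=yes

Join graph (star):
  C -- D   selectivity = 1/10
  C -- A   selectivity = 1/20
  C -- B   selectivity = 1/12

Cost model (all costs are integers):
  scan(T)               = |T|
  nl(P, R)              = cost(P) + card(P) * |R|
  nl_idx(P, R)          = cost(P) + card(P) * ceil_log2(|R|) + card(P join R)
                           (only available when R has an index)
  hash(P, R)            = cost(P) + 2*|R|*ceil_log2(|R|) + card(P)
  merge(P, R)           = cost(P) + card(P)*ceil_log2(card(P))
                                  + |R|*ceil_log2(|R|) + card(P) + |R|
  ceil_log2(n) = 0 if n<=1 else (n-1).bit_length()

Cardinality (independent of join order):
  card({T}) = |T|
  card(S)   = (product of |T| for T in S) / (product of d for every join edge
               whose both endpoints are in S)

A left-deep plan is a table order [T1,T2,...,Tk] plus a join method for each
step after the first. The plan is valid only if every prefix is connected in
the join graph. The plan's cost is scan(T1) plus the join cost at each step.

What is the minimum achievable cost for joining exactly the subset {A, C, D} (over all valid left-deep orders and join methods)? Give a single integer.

3840

Selinger DP over subsets of {A,C,D}:
  {C}: scan cost=80, card=80
  {D}: scan cost=200, card=200
  {A}: scan cost=60, card=60
  {CD}: card=1600; try (C,hash)→1520, (D,merge)→2520, (C,merge)→2640, (D,hash)→3360, (D,nl)→16080, (C,nl)→16200; best=1520 via (C,hash)
  {AC}: card=240; try (A,hash)→880, (C,merge)→1120, (A,merge)→1140, (C,hash)→1240, (C,nl)→4860, (A,nl)→4880; best=880 via (A,hash)
  {ACD}: card=4800; try (A,hash)→3840, (D,hash)→4320, (D,merge)→4840, (A,merge)→21140, (D,nl)→48880, (A,nl)→97520; best=3840 via (A,hash)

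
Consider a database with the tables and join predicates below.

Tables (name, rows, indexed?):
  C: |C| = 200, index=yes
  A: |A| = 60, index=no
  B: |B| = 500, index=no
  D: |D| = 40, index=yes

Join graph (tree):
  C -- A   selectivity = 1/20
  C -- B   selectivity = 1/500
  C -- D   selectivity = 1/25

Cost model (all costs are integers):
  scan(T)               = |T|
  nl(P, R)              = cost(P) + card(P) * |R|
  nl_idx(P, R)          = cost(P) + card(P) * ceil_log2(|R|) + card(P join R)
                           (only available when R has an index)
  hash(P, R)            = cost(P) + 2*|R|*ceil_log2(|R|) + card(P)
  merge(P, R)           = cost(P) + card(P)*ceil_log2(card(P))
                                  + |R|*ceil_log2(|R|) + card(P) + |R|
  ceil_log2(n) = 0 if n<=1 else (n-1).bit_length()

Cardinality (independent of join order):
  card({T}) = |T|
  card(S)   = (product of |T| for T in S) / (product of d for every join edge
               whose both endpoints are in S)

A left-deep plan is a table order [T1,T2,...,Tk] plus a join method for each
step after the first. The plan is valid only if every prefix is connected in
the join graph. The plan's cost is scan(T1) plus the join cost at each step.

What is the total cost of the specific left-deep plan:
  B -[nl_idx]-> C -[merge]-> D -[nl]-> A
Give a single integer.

25980

step 1: scan B: cost=500, card=500
step 2: join C via nl_idx
    card(P join C) = 500*200/(500) = 200
    cost = 500 + 500*8 + 200 = 4700
step 3: join D via merge
    card(P join D) = 200*40/(25) = 320
    cost = 4700 + 200*8 + 40*6 + 200 + 40 = 6780
step 4: join A via nl
    card(P join A) = 320*60/(20) = 960
    cost = 6780 + 320*60 = 25980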